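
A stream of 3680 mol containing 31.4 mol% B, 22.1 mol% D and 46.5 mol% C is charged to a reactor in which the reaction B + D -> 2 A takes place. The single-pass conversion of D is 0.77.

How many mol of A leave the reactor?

1250 mol

D reacted = 0.77 × 813.3 = 626.2 mol; ν_D = −1, so ξ = 626.2/1 = 626.2 mol.
Outlet amounts (n = n₀ + ν ξ):
  B: 1156 − 1(626.2) = 529.3
  D: 813.3 − 1(626.2) = 187.1
  A: 0 + 2(626.2) = 1252
  C: 1711 (inert)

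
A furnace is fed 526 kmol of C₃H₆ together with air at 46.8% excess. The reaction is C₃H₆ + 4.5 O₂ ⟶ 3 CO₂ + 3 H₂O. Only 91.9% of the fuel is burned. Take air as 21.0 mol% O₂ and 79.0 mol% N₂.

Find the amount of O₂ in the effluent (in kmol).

Stoichiometric O₂ = 4.5 × 526 = 2367 kmol; O₂ fed = 2367 × 1.468 = 3475 kmol.
N₂ fed = 3475 × 79/21 = 13070 kmol.
Fuel reacted = 0.919 × 526 → ξ = 483.4 kmol.
Outlet (n = n₀ + ν ξ):
  C₃H₆: 526 − 1(483.4) = 42.61
  O₂: 3475 − 4.5(483.4) = 1299
  N₂: 13070 (inert)
  CO₂: 0 + 3(483.4) = 1450
  H₂O: 0 + 3(483.4) = 1450

1300 kmol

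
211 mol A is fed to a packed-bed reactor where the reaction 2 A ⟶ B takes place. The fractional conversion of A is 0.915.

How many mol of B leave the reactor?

96.5 mol

A reacted = 0.915 × 211 = 193.1 mol; ν_A = −2, so ξ = 193.1/2 = 96.53 mol.
Outlet amounts (n = n₀ + ν ξ):
  A: 211 − 2(96.53) = 17.94
  B: 0 + 1(96.53) = 96.53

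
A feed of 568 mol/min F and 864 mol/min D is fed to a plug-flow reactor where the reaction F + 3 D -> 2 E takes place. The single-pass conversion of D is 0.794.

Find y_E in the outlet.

D reacted = 0.794 × 864 = 686 mol/min; ν_D = −3, so ξ = 686/3 = 228.7 mol/min.
Outlet amounts (n = n₀ + ν ξ):
  F: 568 − 1(228.7) = 339.3
  D: 864 − 3(228.7) = 178
  E: 0 + 2(228.7) = 457.3
Total out = 974.7 mol/min; y_E = 457.3 / 974.7 = 0.4692.

0.469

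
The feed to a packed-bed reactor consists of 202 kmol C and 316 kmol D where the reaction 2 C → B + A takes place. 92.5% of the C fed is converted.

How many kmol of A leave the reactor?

C reacted = 0.925 × 202 = 186.9 kmol; ν_C = −2, so ξ = 186.9/2 = 93.43 kmol.
Outlet amounts (n = n₀ + ν ξ):
  C: 202 − 2(93.43) = 15.15
  B: 0 + 1(93.43) = 93.43
  A: 0 + 1(93.43) = 93.43
  D: 316 (inert)

93.4 kmol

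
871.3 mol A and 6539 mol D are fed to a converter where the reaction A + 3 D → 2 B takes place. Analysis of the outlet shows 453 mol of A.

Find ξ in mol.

For A: n = n₀ − 1ξ → 453 = 871.3 − 1ξ, giving ξ = 418.3 mol.
Outlet amounts (n = n₀ + ν ξ):
  A: 871.3 − 1(418.3) = 453
  D: 6539 − 3(418.3) = 5284
  B: 0 + 2(418.3) = 836.6

ξ = 418 mol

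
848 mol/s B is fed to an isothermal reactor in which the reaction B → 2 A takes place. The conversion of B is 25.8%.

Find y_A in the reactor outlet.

B reacted = 0.258 × 848 = 218.8 mol/s; ν_B = −1, so ξ = 218.8/1 = 218.8 mol/s.
Outlet amounts (n = n₀ + ν ξ):
  B: 848 − 1(218.8) = 629.2
  A: 0 + 2(218.8) = 437.6
Total out = 1067 mol/s; y_A = 437.6 / 1067 = 0.4102.

0.41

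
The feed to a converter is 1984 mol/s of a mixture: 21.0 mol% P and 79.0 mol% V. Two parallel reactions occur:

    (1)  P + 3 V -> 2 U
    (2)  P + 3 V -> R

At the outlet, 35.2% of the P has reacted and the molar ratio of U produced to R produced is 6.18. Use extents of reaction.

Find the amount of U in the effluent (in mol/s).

Conversion of P: P consumed = 0.352 × 416.6 = 146.7 mol/s = 1ξ₁ + 1ξ₂.
Selectivity: 2ξ₁ / (1ξ₂) = 6.18 → ξ₁ = 3.09 ξ₂.
Substitute: (1·3.09 + 1) ξ₂ = 146.7 → ξ₂ = 35.86 mol/s, ξ₁ = 110.8 mol/s.
Outlet amounts (n = n₀ + Σ ν·ξ):
  P: 416.6 − 1(110.8) − 1(35.86) = 270
  V: 1567 − 3(110.8) − 3(35.86) = 1127
  U: 0 + 2(110.8) = 221.6
  R: 0 + 1(35.86) = 35.86

222 mol/s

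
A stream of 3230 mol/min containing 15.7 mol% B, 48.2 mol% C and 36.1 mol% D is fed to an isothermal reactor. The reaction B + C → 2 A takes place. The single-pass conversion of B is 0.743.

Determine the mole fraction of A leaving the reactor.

B reacted = 0.743 × 507.1 = 376.8 mol/min; ν_B = −1, so ξ = 376.8/1 = 376.8 mol/min.
Outlet amounts (n = n₀ + ν ξ):
  B: 507.1 − 1(376.8) = 130.3
  C: 1557 − 1(376.8) = 1180
  A: 0 + 2(376.8) = 753.6
  D: 1166 (inert)
Total out = 3230 mol/min; y_A = 753.6 / 3230 = 0.2333.

0.233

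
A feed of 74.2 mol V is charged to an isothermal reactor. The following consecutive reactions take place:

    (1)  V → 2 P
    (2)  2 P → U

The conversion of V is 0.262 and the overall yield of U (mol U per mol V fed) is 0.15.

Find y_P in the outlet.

0.201

Conversion of V: V consumed = 1ξ₁ = 0.262 × 74.2 → ξ₁ = 19.44 mol.
Yield of U: 1ξ₂ / 74.2 = 0.15 → ξ₂ = 11.13 mol.
Outlet amounts (n = n₀ + Σ ν·ξ):
  V: 74.2 − 1(19.44) = 54.76
  P: 0 + 2(19.44) − 2(11.13) = 16.62
  U: 0 + 1(11.13) = 11.13
Total out = 82.51 mol; y_P = 16.62 / 82.51 = 0.2014.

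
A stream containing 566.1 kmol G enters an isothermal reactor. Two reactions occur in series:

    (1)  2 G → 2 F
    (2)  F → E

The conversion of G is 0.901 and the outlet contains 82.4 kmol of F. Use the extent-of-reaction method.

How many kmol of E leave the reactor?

Conversion of G: G consumed = 2ξ₁ = 0.901 × 566.1 → ξ₁ = 255 kmol.
F balance: n_F = 0 + 2ξ₁ − 1ξ₂ = 82.4 → ξ₂ = (2·255 − 82.4)/1 = 427.7 kmol.
Outlet amounts (n = n₀ + Σ ν·ξ):
  G: 566.1 − 2(255) = 56.04
  F: 0 + 2(255) − 1(427.7) = 82.4
  E: 0 + 1(427.7) = 427.7

428 kmol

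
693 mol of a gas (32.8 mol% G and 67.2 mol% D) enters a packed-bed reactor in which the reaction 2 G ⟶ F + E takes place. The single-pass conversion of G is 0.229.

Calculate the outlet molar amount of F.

G reacted = 0.229 × 227.3 = 52.05 mol; ν_G = −2, so ξ = 52.05/2 = 26.03 mol.
Outlet amounts (n = n₀ + ν ξ):
  G: 227.3 − 2(26.03) = 175.3
  F: 0 + 1(26.03) = 26.03
  E: 0 + 1(26.03) = 26.03
  D: 465.7 (inert)

26 mol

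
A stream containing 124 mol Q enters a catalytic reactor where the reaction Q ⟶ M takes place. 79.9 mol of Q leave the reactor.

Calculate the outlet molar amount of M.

For Q: n = n₀ − 1ξ → 79.9 = 124 − 1ξ, giving ξ = 44.1 mol.
Outlet amounts (n = n₀ + ν ξ):
  Q: 124 − 1(44.1) = 79.9
  M: 0 + 1(44.1) = 44.1

44.1 mol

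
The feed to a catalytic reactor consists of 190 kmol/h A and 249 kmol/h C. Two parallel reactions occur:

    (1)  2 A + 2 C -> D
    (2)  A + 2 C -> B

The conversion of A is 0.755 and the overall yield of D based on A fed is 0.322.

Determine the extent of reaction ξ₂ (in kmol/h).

ξ₂ = 21.1 kmol/h

Yield of D: 1ξ₁ / 190 = 0.322 → ξ₁ = 61.18 kmol/h.
Conversion of A: 2ξ₁ + 1ξ₂ = 0.755 × 190 = 143.4 → ξ₂ = 21.09 kmol/h.
Outlet amounts (n = n₀ + Σ ν·ξ):
  A: 190 − 2(61.18) − 1(21.09) = 46.55
  C: 249 − 2(61.18) − 2(21.09) = 84.46
  D: 0 + 1(61.18) = 61.18
  B: 0 + 1(21.09) = 21.09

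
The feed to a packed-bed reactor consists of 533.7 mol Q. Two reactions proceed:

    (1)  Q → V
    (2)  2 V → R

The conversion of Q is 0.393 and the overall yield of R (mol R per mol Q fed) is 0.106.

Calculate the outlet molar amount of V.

96.6 mol

Conversion of Q: Q consumed = 1ξ₁ = 0.393 × 533.7 → ξ₁ = 209.7 mol.
Yield of R: 1ξ₂ / 533.7 = 0.106 → ξ₂ = 56.57 mol.
Outlet amounts (n = n₀ + Σ ν·ξ):
  Q: 533.7 − 1(209.7) = 324
  V: 0 + 1(209.7) − 2(56.57) = 96.6
  R: 0 + 1(56.57) = 56.57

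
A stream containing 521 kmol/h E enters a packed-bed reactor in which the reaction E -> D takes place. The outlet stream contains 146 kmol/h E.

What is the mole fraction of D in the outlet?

0.72

For E: n = n₀ − 1ξ → 146 = 521 − 1ξ, giving ξ = 375 kmol/h.
Outlet amounts (n = n₀ + ν ξ):
  E: 521 − 1(375) = 146
  D: 0 + 1(375) = 375
Total out = 521 kmol/h; y_D = 375 / 521 = 0.7198.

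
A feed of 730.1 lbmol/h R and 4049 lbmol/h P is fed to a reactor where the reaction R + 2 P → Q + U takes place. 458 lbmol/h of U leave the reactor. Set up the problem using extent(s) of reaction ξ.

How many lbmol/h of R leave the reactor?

For U: n = n₀ + 1ξ → 458 = 0 + 1ξ, giving ξ = 458 lbmol/h.
Outlet amounts (n = n₀ + ν ξ):
  R: 730.1 − 1(458) = 272.1
  P: 4049 − 2(458) = 3133
  Q: 0 + 1(458) = 458
  U: 0 + 1(458) = 458

272 lbmol/h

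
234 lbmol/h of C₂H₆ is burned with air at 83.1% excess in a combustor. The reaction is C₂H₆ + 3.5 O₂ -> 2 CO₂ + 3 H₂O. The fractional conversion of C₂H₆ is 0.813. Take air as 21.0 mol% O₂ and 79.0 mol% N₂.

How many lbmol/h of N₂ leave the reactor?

5640 lbmol/h

Stoichiometric O₂ = 3.5 × 234 = 819 lbmol/h; O₂ fed = 819 × 1.831 = 1500 lbmol/h.
N₂ fed = 1500 × 79/21 = 5641 lbmol/h.
Fuel reacted = 0.813 × 234 → ξ = 190.2 lbmol/h.
Outlet (n = n₀ + ν ξ):
  C₂H₆: 234 − 1(190.2) = 43.76
  O₂: 1500 − 3.5(190.2) = 833.7
  N₂: 5641 (inert)
  CO₂: 0 + 2(190.2) = 380.5
  H₂O: 0 + 3(190.2) = 570.7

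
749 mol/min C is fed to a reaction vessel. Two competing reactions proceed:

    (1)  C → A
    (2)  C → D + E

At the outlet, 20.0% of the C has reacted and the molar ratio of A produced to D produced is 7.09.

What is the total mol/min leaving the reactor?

768 mol/min

Conversion of C: C consumed = 0.2 × 749 = 149.8 mol/min = 1ξ₁ + 1ξ₂.
Selectivity: 1ξ₁ / (1ξ₂) = 7.09 → ξ₁ = 7.09 ξ₂.
Substitute: (1·7.09 + 1) ξ₂ = 149.8 → ξ₂ = 18.52 mol/min, ξ₁ = 131.3 mol/min.
Outlet amounts (n = n₀ + Σ ν·ξ):
  C: 749 − 1(131.3) − 1(18.52) = 599.2
  A: 0 + 1(131.3) = 131.3
  D: 0 + 1(18.52) = 18.52
  E: 0 + 1(18.52) = 18.52
Total out = 599.2 + 131.3 + 18.52 + 18.52 = 767.5 mol/min.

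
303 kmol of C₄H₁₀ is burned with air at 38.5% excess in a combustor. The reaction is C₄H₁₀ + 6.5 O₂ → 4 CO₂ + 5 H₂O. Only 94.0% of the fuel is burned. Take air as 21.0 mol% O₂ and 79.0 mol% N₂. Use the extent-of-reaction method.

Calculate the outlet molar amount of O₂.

876 kmol

Stoichiometric O₂ = 6.5 × 303 = 1970 kmol; O₂ fed = 1970 × 1.385 = 2728 kmol.
N₂ fed = 2728 × 79/21 = 10260 kmol.
Fuel reacted = 0.94 × 303 → ξ = 284.8 kmol.
Outlet (n = n₀ + ν ξ):
  C₄H₁₀: 303 − 1(284.8) = 18.18
  O₂: 2728 − 6.5(284.8) = 876.4
  N₂: 10260 (inert)
  CO₂: 0 + 4(284.8) = 1139
  H₂O: 0 + 5(284.8) = 1424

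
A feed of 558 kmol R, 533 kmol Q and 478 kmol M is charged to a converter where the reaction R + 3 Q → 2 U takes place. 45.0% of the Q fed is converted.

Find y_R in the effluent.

0.339

Q reacted = 0.45 × 533 = 239.8 kmol; ν_Q = −3, so ξ = 239.8/3 = 79.95 kmol.
Outlet amounts (n = n₀ + ν ξ):
  R: 558 − 1(79.95) = 478.1
  Q: 533 − 3(79.95) = 293.1
  U: 0 + 2(79.95) = 159.9
  M: 478 (inert)
Total out = 1409 kmol; y_R = 478.1 / 1409 = 0.3393.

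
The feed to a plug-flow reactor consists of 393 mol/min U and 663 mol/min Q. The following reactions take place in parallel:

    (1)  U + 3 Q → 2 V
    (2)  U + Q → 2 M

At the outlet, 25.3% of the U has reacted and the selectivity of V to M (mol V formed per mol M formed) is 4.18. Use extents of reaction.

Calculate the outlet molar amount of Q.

403 mol/min

Conversion of U: U consumed = 0.253 × 393 = 99.43 mol/min = 1ξ₁ + 1ξ₂.
Selectivity: 2ξ₁ / (2ξ₂) = 4.18 → ξ₁ = 4.18 ξ₂.
Substitute: (1·4.18 + 1) ξ₂ = 99.43 → ξ₂ = 19.19 mol/min, ξ₁ = 80.23 mol/min.
Outlet amounts (n = n₀ + Σ ν·ξ):
  U: 393 − 1(80.23) − 1(19.19) = 293.6
  Q: 663 − 3(80.23) − 1(19.19) = 403.1
  V: 0 + 2(80.23) = 160.5
  M: 0 + 2(19.19) = 38.39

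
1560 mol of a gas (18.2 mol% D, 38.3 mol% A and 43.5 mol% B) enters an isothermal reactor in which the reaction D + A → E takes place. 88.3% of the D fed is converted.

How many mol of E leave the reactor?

D reacted = 0.883 × 283.9 = 250.7 mol; ν_D = −1, so ξ = 250.7/1 = 250.7 mol.
Outlet amounts (n = n₀ + ν ξ):
  D: 283.9 − 1(250.7) = 33.22
  A: 597.5 − 1(250.7) = 346.8
  E: 0 + 1(250.7) = 250.7
  B: 678.6 (inert)

251 mol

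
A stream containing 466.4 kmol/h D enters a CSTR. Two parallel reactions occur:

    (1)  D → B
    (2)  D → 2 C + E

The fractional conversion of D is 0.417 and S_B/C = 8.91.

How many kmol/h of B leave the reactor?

Conversion of D: D consumed = 0.417 × 466.4 = 194.5 kmol/h = 1ξ₁ + 1ξ₂.
Selectivity: 1ξ₁ / (2ξ₂) = 8.91 → ξ₁ = 17.82 ξ₂.
Substitute: (1·17.82 + 1) ξ₂ = 194.5 → ξ₂ = 10.33 kmol/h, ξ₁ = 184.2 kmol/h.
Outlet amounts (n = n₀ + Σ ν·ξ):
  D: 466.4 − 1(184.2) − 1(10.33) = 271.9
  B: 0 + 1(184.2) = 184.2
  C: 0 + 2(10.33) = 20.67
  E: 0 + 1(10.33) = 10.33

184 kmol/h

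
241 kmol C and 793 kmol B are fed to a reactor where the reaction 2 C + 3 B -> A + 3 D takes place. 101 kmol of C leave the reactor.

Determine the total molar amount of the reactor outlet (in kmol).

964 kmol

For C: n = n₀ − 2ξ → 101 = 241 − 2ξ, giving ξ = 70 kmol.
Outlet amounts (n = n₀ + ν ξ):
  C: 241 − 2(70) = 101
  B: 793 − 3(70) = 583
  A: 0 + 1(70) = 70
  D: 0 + 3(70) = 210
Total out = 101 + 583 + 70 + 210 = 964 kmol.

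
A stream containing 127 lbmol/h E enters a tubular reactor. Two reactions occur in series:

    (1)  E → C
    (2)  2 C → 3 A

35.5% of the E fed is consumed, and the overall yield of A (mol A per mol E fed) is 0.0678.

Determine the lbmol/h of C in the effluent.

39.3 lbmol/h

Conversion of E: E consumed = 1ξ₁ = 0.355 × 127 → ξ₁ = 45.09 lbmol/h.
Yield of A: 3ξ₂ / 127 = 0.0678 → ξ₂ = 2.87 lbmol/h.
Outlet amounts (n = n₀ + Σ ν·ξ):
  E: 127 − 1(45.09) = 81.91
  C: 0 + 1(45.09) − 2(2.87) = 39.34
  A: 0 + 3(2.87) = 8.611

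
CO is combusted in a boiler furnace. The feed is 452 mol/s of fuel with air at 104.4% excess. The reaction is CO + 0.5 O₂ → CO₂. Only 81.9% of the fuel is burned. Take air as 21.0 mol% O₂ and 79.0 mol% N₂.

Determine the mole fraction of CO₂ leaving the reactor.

0.15

Stoichiometric O₂ = 0.5 × 452 = 226 mol/s; O₂ fed = 226 × 2.044 = 461.9 mol/s.
N₂ fed = 461.9 × 79/21 = 1738 mol/s.
Fuel reacted = 0.819 × 452 → ξ = 370.2 mol/s.
Outlet (n = n₀ + ν ξ):
  CO: 452 − 1(370.2) = 81.81
  O₂: 461.9 − 0.5(370.2) = 276.9
  N₂: 1738 (inert)
  CO₂: 0 + 1(370.2) = 370.2
Total out = 2467 mol/s; y_CO₂ = 370.2 / 2467 = 0.1501.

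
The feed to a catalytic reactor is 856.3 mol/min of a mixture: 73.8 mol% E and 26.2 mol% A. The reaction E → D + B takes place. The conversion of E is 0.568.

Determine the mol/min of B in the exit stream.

E reacted = 0.568 × 631.9 = 358.9 mol/min; ν_E = −1, so ξ = 358.9/1 = 358.9 mol/min.
Outlet amounts (n = n₀ + ν ξ):
  E: 631.9 − 1(358.9) = 273
  D: 0 + 1(358.9) = 358.9
  B: 0 + 1(358.9) = 358.9
  A: 224.4 (inert)

359 mol/min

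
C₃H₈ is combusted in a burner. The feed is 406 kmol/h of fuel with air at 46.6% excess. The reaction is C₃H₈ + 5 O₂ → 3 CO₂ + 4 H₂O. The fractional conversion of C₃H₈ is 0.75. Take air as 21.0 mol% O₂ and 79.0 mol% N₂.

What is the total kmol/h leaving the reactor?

Stoichiometric O₂ = 5 × 406 = 2030 kmol/h; O₂ fed = 2030 × 1.466 = 2976 kmol/h.
N₂ fed = 2976 × 79/21 = 11200 kmol/h.
Fuel reacted = 0.75 × 406 → ξ = 304.5 kmol/h.
Outlet (n = n₀ + ν ξ):
  C₃H₈: 406 − 1(304.5) = 101.5
  O₂: 2976 − 5(304.5) = 1453
  N₂: 11200 (inert)
  CO₂: 0 + 3(304.5) = 913.5
  H₂O: 0 + 4(304.5) = 1218
Total out = 101.5 + 1453 + 11200 + 913.5 + 1218 = 14880 kmol/h.

14900 kmol/h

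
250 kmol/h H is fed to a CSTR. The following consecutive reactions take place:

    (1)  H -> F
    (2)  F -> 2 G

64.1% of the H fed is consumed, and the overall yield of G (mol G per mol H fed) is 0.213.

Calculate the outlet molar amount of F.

Conversion of H: H consumed = 1ξ₁ = 0.641 × 250 → ξ₁ = 160.2 kmol/h.
Yield of G: 2ξ₂ / 250 = 0.213 → ξ₂ = 26.62 kmol/h.
Outlet amounts (n = n₀ + Σ ν·ξ):
  H: 250 − 1(160.2) = 89.75
  F: 0 + 1(160.2) − 1(26.62) = 133.6
  G: 0 + 2(26.62) = 53.25

134 kmol/h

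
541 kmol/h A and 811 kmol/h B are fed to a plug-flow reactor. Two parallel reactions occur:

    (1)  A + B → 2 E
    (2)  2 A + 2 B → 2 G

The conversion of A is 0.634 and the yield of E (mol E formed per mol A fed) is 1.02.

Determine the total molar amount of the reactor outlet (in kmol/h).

Yield of E: 2ξ₁ / 541 = 1.02 → ξ₁ = 275.9 kmol/h.
Conversion of A: 1ξ₁ + 2ξ₂ = 0.634 × 541 = 343 → ξ₂ = 33.54 kmol/h.
Outlet amounts (n = n₀ + Σ ν·ξ):
  A: 541 − 1(275.9) − 2(33.54) = 198
  B: 811 − 1(275.9) − 2(33.54) = 468
  E: 0 + 2(275.9) = 551.8
  G: 0 + 2(33.54) = 67.08
Total out = 198 + 468 + 551.8 + 67.08 = 1285 kmol/h.

1280 kmol/h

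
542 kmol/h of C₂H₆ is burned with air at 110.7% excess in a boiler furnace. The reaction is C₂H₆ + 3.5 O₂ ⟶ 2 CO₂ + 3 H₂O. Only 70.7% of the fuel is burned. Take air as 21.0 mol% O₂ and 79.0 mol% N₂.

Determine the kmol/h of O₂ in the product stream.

Stoichiometric O₂ = 3.5 × 542 = 1897 kmol/h; O₂ fed = 1897 × 2.107 = 3997 kmol/h.
N₂ fed = 3997 × 79/21 = 15040 kmol/h.
Fuel reacted = 0.707 × 542 → ξ = 383.2 kmol/h.
Outlet (n = n₀ + ν ξ):
  C₂H₆: 542 − 1(383.2) = 158.8
  O₂: 3997 − 3.5(383.2) = 2656
  N₂: 15040 (inert)
  CO₂: 0 + 2(383.2) = 766.4
  H₂O: 0 + 3(383.2) = 1150

2660 kmol/h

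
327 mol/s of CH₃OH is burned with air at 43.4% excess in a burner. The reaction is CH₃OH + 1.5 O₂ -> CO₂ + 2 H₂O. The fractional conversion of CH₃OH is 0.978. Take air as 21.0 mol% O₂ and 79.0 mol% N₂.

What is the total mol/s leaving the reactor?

3840 mol/s

Stoichiometric O₂ = 1.5 × 327 = 490.5 mol/s; O₂ fed = 490.5 × 1.434 = 703.4 mol/s.
N₂ fed = 703.4 × 79/21 = 2646 mol/s.
Fuel reacted = 0.978 × 327 → ξ = 319.8 mol/s.
Outlet (n = n₀ + ν ξ):
  CH₃OH: 327 − 1(319.8) = 7.194
  O₂: 703.4 − 1.5(319.8) = 223.7
  N₂: 2646 (inert)
  CO₂: 0 + 1(319.8) = 319.8
  H₂O: 0 + 2(319.8) = 639.6
Total out = 7.194 + 223.7 + 2646 + 319.8 + 639.6 = 3836 mol/s.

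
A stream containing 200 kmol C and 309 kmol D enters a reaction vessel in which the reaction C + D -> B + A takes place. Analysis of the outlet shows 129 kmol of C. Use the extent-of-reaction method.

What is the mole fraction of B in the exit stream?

For C: n = n₀ − 1ξ → 129 = 200 − 1ξ, giving ξ = 71 kmol.
Outlet amounts (n = n₀ + ν ξ):
  C: 200 − 1(71) = 129
  D: 309 − 1(71) = 238
  B: 0 + 1(71) = 71
  A: 0 + 1(71) = 71
Total out = 509 kmol; y_B = 71 / 509 = 0.1395.

0.139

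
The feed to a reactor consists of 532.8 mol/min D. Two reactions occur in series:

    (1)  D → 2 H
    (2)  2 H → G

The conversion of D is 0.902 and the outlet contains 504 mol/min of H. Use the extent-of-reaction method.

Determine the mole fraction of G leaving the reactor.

0.291

Conversion of D: D consumed = 1ξ₁ = 0.902 × 532.8 → ξ₁ = 480.6 mol/min.
H balance: n_H = 0 + 2ξ₁ − 2ξ₂ = 504 → ξ₂ = (2·480.6 − 504)/2 = 228.6 mol/min.
Outlet amounts (n = n₀ + Σ ν·ξ):
  D: 532.8 − 1(480.6) = 52.21
  H: 0 + 2(480.6) − 2(228.6) = 504
  G: 0 + 1(228.6) = 228.6
Total out = 784.8 mol/min; y_G = 228.6 / 784.8 = 0.2913.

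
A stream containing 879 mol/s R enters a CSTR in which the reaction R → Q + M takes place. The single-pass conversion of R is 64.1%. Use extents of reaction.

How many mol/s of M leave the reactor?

R reacted = 0.641 × 879 = 563.4 mol/s; ν_R = −1, so ξ = 563.4/1 = 563.4 mol/s.
Outlet amounts (n = n₀ + ν ξ):
  R: 879 − 1(563.4) = 315.6
  Q: 0 + 1(563.4) = 563.4
  M: 0 + 1(563.4) = 563.4

563 mol/s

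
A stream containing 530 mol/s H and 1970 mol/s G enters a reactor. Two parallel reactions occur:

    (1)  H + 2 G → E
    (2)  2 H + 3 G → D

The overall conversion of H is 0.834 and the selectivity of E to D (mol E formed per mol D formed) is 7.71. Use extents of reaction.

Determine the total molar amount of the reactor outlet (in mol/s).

Conversion of H: H consumed = 0.834 × 530 = 442 mol/s = 1ξ₁ + 2ξ₂.
Selectivity: 1ξ₁ / (1ξ₂) = 7.71 → ξ₁ = 7.71 ξ₂.
Substitute: (1·7.71 + 2) ξ₂ = 442 → ξ₂ = 45.52 mol/s, ξ₁ = 351 mol/s.
Outlet amounts (n = n₀ + Σ ν·ξ):
  H: 530 − 1(351) − 2(45.52) = 87.98
  G: 1970 − 2(351) − 3(45.52) = 1131
  E: 0 + 1(351) = 351
  D: 0 + 1(45.52) = 45.52
Total out = 87.98 + 1131 + 351 + 45.52 = 1616 mol/s.

1620 mol/s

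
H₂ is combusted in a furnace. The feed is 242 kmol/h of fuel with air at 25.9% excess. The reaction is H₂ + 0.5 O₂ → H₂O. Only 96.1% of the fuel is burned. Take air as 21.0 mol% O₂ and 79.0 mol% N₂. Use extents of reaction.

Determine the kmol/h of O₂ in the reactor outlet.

36.1 kmol/h

Stoichiometric O₂ = 0.5 × 242 = 121 kmol/h; O₂ fed = 121 × 1.259 = 152.3 kmol/h.
N₂ fed = 152.3 × 79/21 = 573.1 kmol/h.
Fuel reacted = 0.961 × 242 → ξ = 232.6 kmol/h.
Outlet (n = n₀ + ν ξ):
  H₂: 242 − 1(232.6) = 9.438
  O₂: 152.3 − 0.5(232.6) = 36.06
  N₂: 573.1 (inert)
  H₂O: 0 + 1(232.6) = 232.6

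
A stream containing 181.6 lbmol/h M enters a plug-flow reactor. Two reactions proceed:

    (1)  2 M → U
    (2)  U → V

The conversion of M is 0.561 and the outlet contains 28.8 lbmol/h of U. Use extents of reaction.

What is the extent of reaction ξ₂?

Conversion of M: M consumed = 2ξ₁ = 0.561 × 181.6 → ξ₁ = 50.94 lbmol/h.
U balance: n_U = 0 + 1ξ₁ − 1ξ₂ = 28.8 → ξ₂ = (1·50.94 − 28.8)/1 = 22.14 lbmol/h.
Outlet amounts (n = n₀ + Σ ν·ξ):
  M: 181.6 − 2(50.94) = 79.72
  U: 0 + 1(50.94) − 1(22.14) = 28.8
  V: 0 + 1(22.14) = 22.14

ξ₂ = 22.1 lbmol/h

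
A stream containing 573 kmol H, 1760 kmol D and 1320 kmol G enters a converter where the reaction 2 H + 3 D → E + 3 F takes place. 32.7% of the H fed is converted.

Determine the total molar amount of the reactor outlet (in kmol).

H reacted = 0.327 × 573 = 187.4 kmol; ν_H = −2, so ξ = 187.4/2 = 93.69 kmol.
Outlet amounts (n = n₀ + ν ξ):
  H: 573 − 2(93.69) = 385.6
  D: 1760 − 3(93.69) = 1479
  E: 0 + 1(93.69) = 93.69
  F: 0 + 3(93.69) = 281.1
  G: 1320 (inert)
Total out = 385.6 + 1479 + 93.69 + 281.1 + 1320 = 3559 kmol.

3560 kmol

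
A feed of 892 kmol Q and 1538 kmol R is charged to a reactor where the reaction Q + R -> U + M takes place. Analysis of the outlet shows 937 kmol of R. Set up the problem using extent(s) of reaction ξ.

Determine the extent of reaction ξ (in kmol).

ξ = 601 kmol

For R: n = n₀ − 1ξ → 937 = 1538 − 1ξ, giving ξ = 601 kmol.
Outlet amounts (n = n₀ + ν ξ):
  Q: 892 − 1(601) = 291
  R: 1538 − 1(601) = 937
  U: 0 + 1(601) = 601
  M: 0 + 1(601) = 601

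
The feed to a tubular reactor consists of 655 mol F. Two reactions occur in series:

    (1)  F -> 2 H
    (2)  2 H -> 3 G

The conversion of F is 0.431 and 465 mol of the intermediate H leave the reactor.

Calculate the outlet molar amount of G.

Conversion of F: F consumed = 1ξ₁ = 0.431 × 655 → ξ₁ = 282.3 mol.
H balance: n_H = 0 + 2ξ₁ − 2ξ₂ = 465 → ξ₂ = (2·282.3 − 465)/2 = 49.81 mol.
Outlet amounts (n = n₀ + Σ ν·ξ):
  F: 655 − 1(282.3) = 372.7
  H: 0 + 2(282.3) − 2(49.81) = 465
  G: 0 + 3(49.81) = 149.4

149 mol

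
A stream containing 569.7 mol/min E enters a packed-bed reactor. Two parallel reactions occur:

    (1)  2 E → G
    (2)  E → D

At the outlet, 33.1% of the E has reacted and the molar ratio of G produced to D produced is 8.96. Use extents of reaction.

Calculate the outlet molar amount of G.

89.3 mol/min

Conversion of E: E consumed = 0.331 × 569.7 = 188.6 mol/min = 2ξ₁ + 1ξ₂.
Selectivity: 1ξ₁ / (1ξ₂) = 8.96 → ξ₁ = 8.96 ξ₂.
Substitute: (2·8.96 + 1) ξ₂ = 188.6 → ξ₂ = 9.967 mol/min, ξ₁ = 89.3 mol/min.
Outlet amounts (n = n₀ + Σ ν·ξ):
  E: 569.7 − 2(89.3) − 1(9.967) = 381.1
  G: 0 + 1(89.3) = 89.3
  D: 0 + 1(9.967) = 9.967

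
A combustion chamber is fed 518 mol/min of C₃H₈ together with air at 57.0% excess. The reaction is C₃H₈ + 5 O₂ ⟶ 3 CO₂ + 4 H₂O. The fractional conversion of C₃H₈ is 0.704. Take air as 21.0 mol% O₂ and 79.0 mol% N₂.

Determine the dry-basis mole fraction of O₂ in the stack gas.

0.119

Stoichiometric O₂ = 5 × 518 = 2590 mol/min; O₂ fed = 2590 × 1.570 = 4066 mol/min.
N₂ fed = 4066 × 79/21 = 15300 mol/min.
Fuel reacted = 0.704 × 518 → ξ = 364.7 mol/min.
Outlet (n = n₀ + ν ξ):
  C₃H₈: 518 − 1(364.7) = 153.3
  O₂: 4066 − 5(364.7) = 2243
  N₂: 15300 (inert)
  CO₂: 0 + 3(364.7) = 1094
  H₂O: 0 + 4(364.7) = 1459
Dry total = 18790 mol/min; y_O₂ (dry) = 2243 / 18790 = 0.1194.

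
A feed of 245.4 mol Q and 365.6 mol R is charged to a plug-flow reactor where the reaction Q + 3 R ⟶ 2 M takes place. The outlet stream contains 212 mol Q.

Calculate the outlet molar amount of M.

66.8 mol

For Q: n = n₀ − 1ξ → 212 = 245.4 − 1ξ, giving ξ = 33.4 mol.
Outlet amounts (n = n₀ + ν ξ):
  Q: 245.4 − 1(33.4) = 212
  R: 365.6 − 3(33.4) = 265.4
  M: 0 + 2(33.4) = 66.8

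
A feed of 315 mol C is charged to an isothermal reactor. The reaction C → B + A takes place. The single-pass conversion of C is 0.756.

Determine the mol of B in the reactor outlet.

238 mol

C reacted = 0.756 × 315 = 238.1 mol; ν_C = −1, so ξ = 238.1/1 = 238.1 mol.
Outlet amounts (n = n₀ + ν ξ):
  C: 315 − 1(238.1) = 76.86
  B: 0 + 1(238.1) = 238.1
  A: 0 + 1(238.1) = 238.1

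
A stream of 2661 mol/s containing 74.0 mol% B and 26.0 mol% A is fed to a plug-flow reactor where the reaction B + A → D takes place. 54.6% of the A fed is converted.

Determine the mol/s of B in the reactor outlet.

1590 mol/s

A reacted = 0.546 × 691.9 = 377.8 mol/s; ν_A = −1, so ξ = 377.8/1 = 377.8 mol/s.
Outlet amounts (n = n₀ + ν ξ):
  B: 1969 − 1(377.8) = 1591
  A: 691.9 − 1(377.8) = 314.1
  D: 0 + 1(377.8) = 377.8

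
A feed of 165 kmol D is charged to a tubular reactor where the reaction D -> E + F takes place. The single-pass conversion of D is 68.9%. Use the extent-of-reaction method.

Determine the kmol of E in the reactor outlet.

D reacted = 0.689 × 165 = 113.7 kmol; ν_D = −1, so ξ = 113.7/1 = 113.7 kmol.
Outlet amounts (n = n₀ + ν ξ):
  D: 165 − 1(113.7) = 51.32
  E: 0 + 1(113.7) = 113.7
  F: 0 + 1(113.7) = 113.7

114 kmol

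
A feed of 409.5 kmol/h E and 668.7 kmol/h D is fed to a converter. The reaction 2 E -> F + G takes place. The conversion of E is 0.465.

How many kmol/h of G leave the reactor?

95.2 kmol/h

E reacted = 0.465 × 409.5 = 190.4 kmol/h; ν_E = −2, so ξ = 190.4/2 = 95.21 kmol/h.
Outlet amounts (n = n₀ + ν ξ):
  E: 409.5 − 2(95.21) = 219.1
  F: 0 + 1(95.21) = 95.21
  G: 0 + 1(95.21) = 95.21
  D: 668.7 (inert)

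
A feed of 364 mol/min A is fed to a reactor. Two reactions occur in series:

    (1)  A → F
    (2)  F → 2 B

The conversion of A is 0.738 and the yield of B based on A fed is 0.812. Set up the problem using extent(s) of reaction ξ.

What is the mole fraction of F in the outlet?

Conversion of A: A consumed = 1ξ₁ = 0.738 × 364 → ξ₁ = 268.6 mol/min.
Yield of B: 2ξ₂ / 364 = 0.812 → ξ₂ = 147.8 mol/min.
Outlet amounts (n = n₀ + Σ ν·ξ):
  A: 364 − 1(268.6) = 95.37
  F: 0 + 1(268.6) − 1(147.8) = 120.8
  B: 0 + 2(147.8) = 295.6
Total out = 511.8 mol/min; y_F = 120.8 / 511.8 = 0.2361.

0.236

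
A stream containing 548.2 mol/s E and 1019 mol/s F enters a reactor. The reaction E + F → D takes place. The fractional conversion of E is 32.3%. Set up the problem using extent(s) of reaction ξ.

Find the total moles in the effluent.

1390 mol/s

E reacted = 0.323 × 548.2 = 177.1 mol/s; ν_E = −1, so ξ = 177.1/1 = 177.1 mol/s.
Outlet amounts (n = n₀ + ν ξ):
  E: 548.2 − 1(177.1) = 371.1
  F: 1019 − 1(177.1) = 841.9
  D: 0 + 1(177.1) = 177.1
Total out = 371.1 + 841.9 + 177.1 = 1390 mol/s.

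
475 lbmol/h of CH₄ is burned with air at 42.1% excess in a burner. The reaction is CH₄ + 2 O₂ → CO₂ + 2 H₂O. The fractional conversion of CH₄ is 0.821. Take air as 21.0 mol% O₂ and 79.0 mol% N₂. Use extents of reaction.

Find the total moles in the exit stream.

6900 lbmol/h

Stoichiometric O₂ = 2 × 475 = 950 lbmol/h; O₂ fed = 950 × 1.421 = 1350 lbmol/h.
N₂ fed = 1350 × 79/21 = 5078 lbmol/h.
Fuel reacted = 0.821 × 475 → ξ = 390 lbmol/h.
Outlet (n = n₀ + ν ξ):
  CH₄: 475 − 1(390) = 85.03
  O₂: 1350 − 2(390) = 570
  N₂: 5078 (inert)
  CO₂: 0 + 1(390) = 390
  H₂O: 0 + 2(390) = 779.9
Total out = 85.03 + 570 + 5078 + 390 + 779.9 = 6903 lbmol/h.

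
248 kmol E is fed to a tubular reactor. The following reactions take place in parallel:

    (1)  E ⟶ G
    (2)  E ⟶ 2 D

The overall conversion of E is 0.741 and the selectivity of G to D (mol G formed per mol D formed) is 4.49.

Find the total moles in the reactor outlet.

Conversion of E: E consumed = 0.741 × 248 = 183.8 kmol = 1ξ₁ + 1ξ₂.
Selectivity: 1ξ₁ / (2ξ₂) = 4.49 → ξ₁ = 8.98 ξ₂.
Substitute: (1·8.98 + 1) ξ₂ = 183.8 → ξ₂ = 18.41 kmol, ξ₁ = 165.4 kmol.
Outlet amounts (n = n₀ + Σ ν·ξ):
  E: 248 − 1(165.4) − 1(18.41) = 64.23
  G: 0 + 1(165.4) = 165.4
  D: 0 + 2(18.41) = 36.83
Total out = 64.23 + 165.4 + 36.83 = 266.4 kmol.

266 kmol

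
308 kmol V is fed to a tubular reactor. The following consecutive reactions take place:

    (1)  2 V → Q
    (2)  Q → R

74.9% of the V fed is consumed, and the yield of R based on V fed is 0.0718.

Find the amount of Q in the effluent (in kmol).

Conversion of V: V consumed = 2ξ₁ = 0.749 × 308 → ξ₁ = 115.3 kmol.
Yield of R: 1ξ₂ / 308 = 0.0718 → ξ₂ = 22.11 kmol.
Outlet amounts (n = n₀ + Σ ν·ξ):
  V: 308 − 2(115.3) = 77.31
  Q: 0 + 1(115.3) − 1(22.11) = 93.23
  R: 0 + 1(22.11) = 22.11

93.2 kmol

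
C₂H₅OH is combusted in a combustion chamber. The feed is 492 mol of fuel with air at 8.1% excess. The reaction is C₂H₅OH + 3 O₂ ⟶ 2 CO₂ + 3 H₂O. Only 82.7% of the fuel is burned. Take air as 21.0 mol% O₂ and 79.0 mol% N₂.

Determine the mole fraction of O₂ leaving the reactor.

Stoichiometric O₂ = 3 × 492 = 1476 mol; O₂ fed = 1476 × 1.081 = 1596 mol.
N₂ fed = 1596 × 79/21 = 6002 mol.
Fuel reacted = 0.827 × 492 → ξ = 406.9 mol.
Outlet (n = n₀ + ν ξ):
  C₂H₅OH: 492 − 1(406.9) = 85.12
  O₂: 1596 − 3(406.9) = 374.9
  N₂: 6002 (inert)
  CO₂: 0 + 2(406.9) = 813.8
  H₂O: 0 + 3(406.9) = 1221
Total out = 8497 mol; y_O₂ = 374.9 / 8497 = 0.04412.

0.0441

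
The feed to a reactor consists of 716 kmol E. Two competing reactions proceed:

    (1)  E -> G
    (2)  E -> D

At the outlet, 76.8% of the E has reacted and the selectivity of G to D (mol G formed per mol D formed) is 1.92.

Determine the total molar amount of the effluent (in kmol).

716 kmol

Conversion of E: E consumed = 0.768 × 716 = 549.9 kmol = 1ξ₁ + 1ξ₂.
Selectivity: 1ξ₁ / (1ξ₂) = 1.92 → ξ₁ = 1.92 ξ₂.
Substitute: (1·1.92 + 1) ξ₂ = 549.9 → ξ₂ = 188.3 kmol, ξ₁ = 361.6 kmol.
Outlet amounts (n = n₀ + Σ ν·ξ):
  E: 716 − 1(361.6) − 1(188.3) = 166.1
  G: 0 + 1(361.6) = 361.6
  D: 0 + 1(188.3) = 188.3
Total out = 166.1 + 361.6 + 188.3 = 716 kmol.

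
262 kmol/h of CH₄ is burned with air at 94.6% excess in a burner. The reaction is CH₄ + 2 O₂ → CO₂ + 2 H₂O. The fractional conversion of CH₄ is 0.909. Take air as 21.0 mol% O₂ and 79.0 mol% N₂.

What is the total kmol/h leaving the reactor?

5120 kmol/h

Stoichiometric O₂ = 2 × 262 = 524 kmol/h; O₂ fed = 524 × 1.946 = 1020 kmol/h.
N₂ fed = 1020 × 79/21 = 3836 kmol/h.
Fuel reacted = 0.909 × 262 → ξ = 238.2 kmol/h.
Outlet (n = n₀ + ν ξ):
  CH₄: 262 − 1(238.2) = 23.84
  O₂: 1020 − 2(238.2) = 543.4
  N₂: 3836 (inert)
  CO₂: 0 + 1(238.2) = 238.2
  H₂O: 0 + 2(238.2) = 476.3
Total out = 23.84 + 543.4 + 3836 + 238.2 + 476.3 = 5118 kmol/h.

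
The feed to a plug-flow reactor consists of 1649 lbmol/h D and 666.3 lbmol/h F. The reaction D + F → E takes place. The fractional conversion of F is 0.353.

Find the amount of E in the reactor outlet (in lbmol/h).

F reacted = 0.353 × 666.3 = 235.2 lbmol/h; ν_F = −1, so ξ = 235.2/1 = 235.2 lbmol/h.
Outlet amounts (n = n₀ + ν ξ):
  D: 1649 − 1(235.2) = 1414
  F: 666.3 − 1(235.2) = 431.1
  E: 0 + 1(235.2) = 235.2

235 lbmol/h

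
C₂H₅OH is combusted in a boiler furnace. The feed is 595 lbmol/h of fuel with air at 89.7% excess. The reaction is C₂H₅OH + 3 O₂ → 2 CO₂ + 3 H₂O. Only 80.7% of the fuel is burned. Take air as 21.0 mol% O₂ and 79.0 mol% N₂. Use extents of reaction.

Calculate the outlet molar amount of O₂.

1950 lbmol/h

Stoichiometric O₂ = 3 × 595 = 1785 lbmol/h; O₂ fed = 1785 × 1.897 = 3386 lbmol/h.
N₂ fed = 3386 × 79/21 = 12740 lbmol/h.
Fuel reacted = 0.807 × 595 → ξ = 480.2 lbmol/h.
Outlet (n = n₀ + ν ξ):
  C₂H₅OH: 595 − 1(480.2) = 114.8
  O₂: 3386 − 3(480.2) = 1946
  N₂: 12740 (inert)
  CO₂: 0 + 2(480.2) = 960.3
  H₂O: 0 + 3(480.2) = 1440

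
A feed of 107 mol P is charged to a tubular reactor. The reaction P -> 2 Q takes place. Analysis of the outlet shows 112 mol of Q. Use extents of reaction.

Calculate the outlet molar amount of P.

51 mol

For Q: n = n₀ + 2ξ → 112 = 0 + 2ξ, giving ξ = 56 mol.
Outlet amounts (n = n₀ + ν ξ):
  P: 107 − 1(56) = 51
  Q: 0 + 2(56) = 112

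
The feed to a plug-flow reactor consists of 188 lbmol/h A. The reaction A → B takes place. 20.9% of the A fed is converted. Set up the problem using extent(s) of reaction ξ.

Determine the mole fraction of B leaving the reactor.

0.209

A reacted = 0.209 × 188 = 39.29 lbmol/h; ν_A = −1, so ξ = 39.29/1 = 39.29 lbmol/h.
Outlet amounts (n = n₀ + ν ξ):
  A: 188 − 1(39.29) = 148.7
  B: 0 + 1(39.29) = 39.29
Total out = 188 lbmol/h; y_B = 39.29 / 188 = 0.209.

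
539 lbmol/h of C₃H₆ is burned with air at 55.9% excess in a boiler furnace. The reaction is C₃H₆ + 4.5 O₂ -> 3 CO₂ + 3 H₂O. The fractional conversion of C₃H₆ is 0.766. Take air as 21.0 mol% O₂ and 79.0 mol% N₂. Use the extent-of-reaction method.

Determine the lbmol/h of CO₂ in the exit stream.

1240 lbmol/h

Stoichiometric O₂ = 4.5 × 539 = 2426 lbmol/h; O₂ fed = 2426 × 1.559 = 3781 lbmol/h.
N₂ fed = 3781 × 79/21 = 14230 lbmol/h.
Fuel reacted = 0.766 × 539 → ξ = 412.9 lbmol/h.
Outlet (n = n₀ + ν ξ):
  C₃H₆: 539 − 1(412.9) = 126.1
  O₂: 3781 − 4.5(412.9) = 1923
  N₂: 14230 (inert)
  CO₂: 0 + 3(412.9) = 1239
  H₂O: 0 + 3(412.9) = 1239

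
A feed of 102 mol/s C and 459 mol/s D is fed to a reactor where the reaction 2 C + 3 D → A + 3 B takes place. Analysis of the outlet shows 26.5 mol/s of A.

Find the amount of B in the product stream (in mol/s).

For A: n = n₀ + 1ξ → 26.5 = 0 + 1ξ, giving ξ = 26.5 mol/s.
Outlet amounts (n = n₀ + ν ξ):
  C: 102 − 2(26.5) = 49
  D: 459 − 3(26.5) = 379.5
  A: 0 + 1(26.5) = 26.5
  B: 0 + 3(26.5) = 79.5

79.5 mol/s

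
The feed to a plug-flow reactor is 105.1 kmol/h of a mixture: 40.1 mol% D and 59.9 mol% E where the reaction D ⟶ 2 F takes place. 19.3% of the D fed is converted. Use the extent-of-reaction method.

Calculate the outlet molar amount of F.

16.3 kmol/h

D reacted = 0.193 × 42.15 = 8.134 kmol/h; ν_D = −1, so ξ = 8.134/1 = 8.134 kmol/h.
Outlet amounts (n = n₀ + ν ξ):
  D: 42.15 − 1(8.134) = 34.01
  F: 0 + 2(8.134) = 16.27
  E: 62.95 (inert)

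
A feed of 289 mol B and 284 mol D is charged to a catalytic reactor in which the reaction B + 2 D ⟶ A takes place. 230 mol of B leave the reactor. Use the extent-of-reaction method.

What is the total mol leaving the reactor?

For B: n = n₀ − 1ξ → 230 = 289 − 1ξ, giving ξ = 59 mol.
Outlet amounts (n = n₀ + ν ξ):
  B: 289 − 1(59) = 230
  D: 284 − 2(59) = 166
  A: 0 + 1(59) = 59
Total out = 230 + 166 + 59 = 455 mol.

455 mol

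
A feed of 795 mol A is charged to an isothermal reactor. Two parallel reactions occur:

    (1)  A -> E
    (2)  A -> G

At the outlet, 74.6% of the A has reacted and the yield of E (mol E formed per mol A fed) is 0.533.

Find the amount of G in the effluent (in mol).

169 mol

Yield of E: 1ξ₁ / 795 = 0.533 → ξ₁ = 423.7 mol.
Conversion of A: 1ξ₁ + 1ξ₂ = 0.746 × 795 = 593.1 → ξ₂ = 169.3 mol.
Outlet amounts (n = n₀ + Σ ν·ξ):
  A: 795 − 1(423.7) − 1(169.3) = 201.9
  E: 0 + 1(423.7) = 423.7
  G: 0 + 1(169.3) = 169.3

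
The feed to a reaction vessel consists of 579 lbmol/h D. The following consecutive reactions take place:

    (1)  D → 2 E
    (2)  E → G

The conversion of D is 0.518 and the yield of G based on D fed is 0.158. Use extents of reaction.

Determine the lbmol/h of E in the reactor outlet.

508 lbmol/h

Conversion of D: D consumed = 1ξ₁ = 0.518 × 579 → ξ₁ = 299.9 lbmol/h.
Yield of G: 1ξ₂ / 579 = 0.158 → ξ₂ = 91.48 lbmol/h.
Outlet amounts (n = n₀ + Σ ν·ξ):
  D: 579 − 1(299.9) = 279.1
  E: 0 + 2(299.9) − 1(91.48) = 508.4
  G: 0 + 1(91.48) = 91.48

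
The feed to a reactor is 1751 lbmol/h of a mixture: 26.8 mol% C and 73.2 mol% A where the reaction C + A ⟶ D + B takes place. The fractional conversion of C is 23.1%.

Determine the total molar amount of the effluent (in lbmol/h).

C reacted = 0.231 × 469.3 = 108.4 lbmol/h; ν_C = −1, so ξ = 108.4/1 = 108.4 lbmol/h.
Outlet amounts (n = n₀ + ν ξ):
  C: 469.3 − 1(108.4) = 360.9
  A: 1282 − 1(108.4) = 1173
  D: 0 + 1(108.4) = 108.4
  B: 0 + 1(108.4) = 108.4
Total out = 360.9 + 1173 + 108.4 + 108.4 = 1751 lbmol/h.

1750 lbmol/h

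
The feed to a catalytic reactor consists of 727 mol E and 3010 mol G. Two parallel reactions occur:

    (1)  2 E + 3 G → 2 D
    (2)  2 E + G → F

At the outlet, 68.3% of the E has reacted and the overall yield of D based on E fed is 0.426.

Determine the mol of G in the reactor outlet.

2450 mol

Yield of D: 2ξ₁ / 727 = 0.426 → ξ₁ = 154.9 mol.
Conversion of E: 2ξ₁ + 2ξ₂ = 0.683 × 727 = 496.5 → ξ₂ = 93.42 mol.
Outlet amounts (n = n₀ + Σ ν·ξ):
  E: 727 − 2(154.9) − 2(93.42) = 230.5
  G: 3010 − 3(154.9) − 1(93.42) = 2452
  D: 0 + 2(154.9) = 309.7
  F: 0 + 1(93.42) = 93.42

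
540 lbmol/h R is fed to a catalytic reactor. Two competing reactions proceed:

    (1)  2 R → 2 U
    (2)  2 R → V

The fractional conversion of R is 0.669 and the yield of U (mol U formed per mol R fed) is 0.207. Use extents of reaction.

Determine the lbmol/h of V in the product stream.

Yield of U: 2ξ₁ / 540 = 0.207 → ξ₁ = 55.89 lbmol/h.
Conversion of R: 2ξ₁ + 2ξ₂ = 0.669 × 540 = 361.3 → ξ₂ = 124.7 lbmol/h.
Outlet amounts (n = n₀ + Σ ν·ξ):
  R: 540 − 2(55.89) − 2(124.7) = 178.7
  U: 0 + 2(55.89) = 111.8
  V: 0 + 1(124.7) = 124.7

125 lbmol/h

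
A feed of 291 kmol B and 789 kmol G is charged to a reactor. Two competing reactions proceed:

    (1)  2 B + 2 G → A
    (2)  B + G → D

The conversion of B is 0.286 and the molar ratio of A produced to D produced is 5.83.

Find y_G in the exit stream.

0.736

Conversion of B: B consumed = 0.286 × 291 = 83.23 kmol = 2ξ₁ + 1ξ₂.
Selectivity: 1ξ₁ / (1ξ₂) = 5.83 → ξ₁ = 5.83 ξ₂.
Substitute: (2·5.83 + 1) ξ₂ = 83.23 → ξ₂ = 6.574 kmol, ξ₁ = 38.33 kmol.
Outlet amounts (n = n₀ + Σ ν·ξ):
  B: 291 − 2(38.33) − 1(6.574) = 207.8
  G: 789 − 2(38.33) − 1(6.574) = 705.8
  A: 0 + 1(38.33) = 38.33
  D: 0 + 1(6.574) = 6.574
Total out = 958.4 kmol; y_G = 705.8 / 958.4 = 0.7364.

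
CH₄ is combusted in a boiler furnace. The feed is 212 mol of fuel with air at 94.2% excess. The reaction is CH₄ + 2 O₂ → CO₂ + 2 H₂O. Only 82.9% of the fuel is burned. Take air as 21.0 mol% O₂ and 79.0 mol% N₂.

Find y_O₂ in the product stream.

0.114

Stoichiometric O₂ = 2 × 212 = 424 mol; O₂ fed = 424 × 1.942 = 823.4 mol.
N₂ fed = 823.4 × 79/21 = 3098 mol.
Fuel reacted = 0.829 × 212 → ξ = 175.7 mol.
Outlet (n = n₀ + ν ξ):
  CH₄: 212 − 1(175.7) = 36.25
  O₂: 823.4 − 2(175.7) = 471.9
  N₂: 3098 (inert)
  CO₂: 0 + 1(175.7) = 175.7
  H₂O: 0 + 2(175.7) = 351.5
Total out = 4133 mol; y_O₂ = 471.9 / 4133 = 0.1142.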